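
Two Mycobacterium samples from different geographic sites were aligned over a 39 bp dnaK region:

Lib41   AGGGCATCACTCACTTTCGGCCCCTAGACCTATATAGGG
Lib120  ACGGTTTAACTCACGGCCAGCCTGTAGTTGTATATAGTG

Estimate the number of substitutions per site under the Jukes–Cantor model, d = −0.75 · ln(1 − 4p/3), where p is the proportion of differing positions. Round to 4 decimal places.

Mismatches occur at site 2 (G→C), site 5 (C→T), site 6 (A→T), site 8 (C→A), site 15 (T→G), site 16 (T→G), site 17 (T→C), site 19 (G→A), site 23 (C→T), site 24 (C→G), site 28 (A→T), site 29 (C→T), site 30 (C→G), site 38 (G→T).
p = 14/39 = 0.358974.
d = −0.75 · ln(1 − (4/3)·0.358974) = −0.75 · ln(0.521368) = −0.75 · (-0.651299) = 0.4885.

0.4885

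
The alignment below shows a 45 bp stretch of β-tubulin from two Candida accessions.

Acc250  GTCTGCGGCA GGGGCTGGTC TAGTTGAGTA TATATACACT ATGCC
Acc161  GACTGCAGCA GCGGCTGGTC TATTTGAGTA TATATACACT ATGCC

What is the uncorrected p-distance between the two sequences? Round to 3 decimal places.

0.089

Differing sites — 2:T/A; 7:G/A; 12:G/C; 23:G/T.
There are 4 differences over 45 sites, so p = 4/45 = 0.089.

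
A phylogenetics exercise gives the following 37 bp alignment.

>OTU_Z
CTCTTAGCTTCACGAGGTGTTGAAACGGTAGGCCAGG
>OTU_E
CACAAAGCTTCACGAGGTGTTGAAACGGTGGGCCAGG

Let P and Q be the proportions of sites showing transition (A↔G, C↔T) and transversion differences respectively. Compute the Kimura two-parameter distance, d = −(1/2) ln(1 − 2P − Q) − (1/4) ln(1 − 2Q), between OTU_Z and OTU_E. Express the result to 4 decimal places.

Mismatches occur at site 2 (T↔A, transversion), site 4 (T↔A, transversion), site 5 (T↔A, transversion), site 30 (A↔G, transition).
Of the 4 differences, 1 transition and 3 transversions over 37 sites: P = 1/37 = 0.027027, Q = 3/37 = 0.081081.
d = −0.5·ln(0.864865) − 0.25·ln(0.837838) = −0.5·(-0.145182) − 0.25·(-0.176931) = 0.1168.

0.1168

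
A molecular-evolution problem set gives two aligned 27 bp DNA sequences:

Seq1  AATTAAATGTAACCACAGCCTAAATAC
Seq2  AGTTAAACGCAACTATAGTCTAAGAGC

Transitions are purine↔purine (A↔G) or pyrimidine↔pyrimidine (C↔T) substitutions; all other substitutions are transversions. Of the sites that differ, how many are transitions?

8

Mismatches occur at site 2 (A→G, transition), site 8 (T→C, transition), site 10 (T→C, transition), site 14 (C→T, transition), site 16 (C→T, transition), site 19 (C→T, transition), site 24 (A→G, transition), site 25 (T→A, transversion), site 26 (A→G, transition).
Of the 9 differences, 8 transitions and 1 transversion, so the answer is 8.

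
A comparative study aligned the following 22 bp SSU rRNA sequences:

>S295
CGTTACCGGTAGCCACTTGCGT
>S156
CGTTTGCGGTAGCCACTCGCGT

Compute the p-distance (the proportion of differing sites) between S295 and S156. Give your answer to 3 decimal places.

0.136

Differing sites — 5:A/T; 6:C/G; 18:T/C.
There are 3 differences over 22 sites, so p = 3/22 = 0.136.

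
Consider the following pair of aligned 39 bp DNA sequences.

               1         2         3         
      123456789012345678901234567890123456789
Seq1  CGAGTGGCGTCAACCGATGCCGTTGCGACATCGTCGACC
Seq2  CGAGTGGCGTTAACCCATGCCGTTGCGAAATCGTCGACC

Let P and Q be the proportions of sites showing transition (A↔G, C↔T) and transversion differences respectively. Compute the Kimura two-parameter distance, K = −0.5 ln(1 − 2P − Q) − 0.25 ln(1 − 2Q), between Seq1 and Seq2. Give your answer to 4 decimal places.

Mismatches occur at site 11 (C↔T, transition), site 16 (G↔C, transversion), site 29 (C↔A, transversion).
Of the 3 differences, 1 transition and 2 transversions over 39 sites: P = 1/39 = 0.025641, Q = 2/39 = 0.051282.
d = −0.5·ln(0.897436) − 0.25·ln(0.897436) = −0.5·(-0.108213) − 0.25·(-0.108213) = 0.0812.

0.0812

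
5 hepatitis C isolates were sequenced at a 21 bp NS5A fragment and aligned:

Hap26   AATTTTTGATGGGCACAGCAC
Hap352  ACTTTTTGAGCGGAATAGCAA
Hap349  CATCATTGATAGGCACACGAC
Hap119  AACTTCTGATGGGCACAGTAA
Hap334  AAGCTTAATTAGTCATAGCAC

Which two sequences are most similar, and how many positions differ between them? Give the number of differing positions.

4

Pairwise Hamming distances:
  Hap26 vs Hap352: 6
  Hap26 vs Hap349: 6
  Hap26 vs Hap119: 4
  Hap26 vs Hap334: 8
  Hap352 vs Hap349: 11
  Hap352 vs Hap119: 8
  Hap352 vs Hap334: 11
  Hap349 vs Hap119: 9
  Hap349 vs Hap334: 10
  Hap119 vs Hap334: 11
The smallest is 4, between Hap26 and Hap119.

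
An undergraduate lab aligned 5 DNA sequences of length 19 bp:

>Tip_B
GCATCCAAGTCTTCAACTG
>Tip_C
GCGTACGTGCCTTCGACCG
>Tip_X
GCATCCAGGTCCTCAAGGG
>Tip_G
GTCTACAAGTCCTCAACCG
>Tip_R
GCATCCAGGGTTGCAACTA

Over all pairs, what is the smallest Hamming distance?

Pairwise Hamming distances:
  Tip_B vs Tip_C: 7
  Tip_B vs Tip_X: 4
  Tip_B vs Tip_G: 5
  Tip_B vs Tip_R: 5
  Tip_C vs Tip_X: 9
  Tip_C vs Tip_G: 7
  Tip_C vs Tip_R: 10
  Tip_X vs Tip_G: 6
  Tip_X vs Tip_R: 7
  Tip_G vs Tip_R: 10
The smallest is 4, between Tip_B and Tip_X.

4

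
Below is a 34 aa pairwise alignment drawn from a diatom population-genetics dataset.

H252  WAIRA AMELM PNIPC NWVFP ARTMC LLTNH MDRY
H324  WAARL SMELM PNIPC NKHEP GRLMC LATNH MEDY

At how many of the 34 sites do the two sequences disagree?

Differing sites — 3:I/A; 5:A/L; 6:A/S; 17:W/K; 18:V/H; 19:F/E; 21:A/G; 23:T/L; 27:L/A; 32:D/E; 33:R/D.
That gives 11 mismatches out of 34 aligned sites, so the Hamming distance is 11.

11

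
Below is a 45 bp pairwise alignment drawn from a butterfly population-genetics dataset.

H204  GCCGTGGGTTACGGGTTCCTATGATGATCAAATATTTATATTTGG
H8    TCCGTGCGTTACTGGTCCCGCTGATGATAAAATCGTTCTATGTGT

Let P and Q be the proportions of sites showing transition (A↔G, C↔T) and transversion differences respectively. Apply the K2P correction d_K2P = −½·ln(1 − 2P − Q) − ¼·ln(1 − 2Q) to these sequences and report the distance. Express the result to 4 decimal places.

0.3383

The sequences differ at positions 1 (G/T, transversion), 7 (G/C, transversion), 13 (G/T, transversion), 17 (T/C, transition), 20 (T/G, transversion), 21 (A/C, transversion), 29 (C/A, transversion), 34 (A/C, transversion), 35 (T/G, transversion), 38 (A/C, transversion), 42 (T/G, transversion), 45 (G/T, transversion).
Of the 12 differences, 1 transition and 11 transversions over 45 sites: P = 1/45 = 0.022222, Q = 11/45 = 0.244444.
d = −0.5·ln(0.711112) − 0.25·ln(0.511112) = −0.5·(-0.340925) − 0.25·(-0.671167) = 0.3383.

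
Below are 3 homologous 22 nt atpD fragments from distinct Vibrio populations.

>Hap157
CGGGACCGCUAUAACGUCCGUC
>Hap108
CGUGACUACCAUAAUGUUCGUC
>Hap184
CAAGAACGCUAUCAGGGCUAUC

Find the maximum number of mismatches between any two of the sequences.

Pairwise Hamming distances:
  Hap157 vs Hap108: 6
  Hap157 vs Hap184: 8
  Hap108 vs Hap184: 12
The largest is 12, between Hap108 and Hap184.

12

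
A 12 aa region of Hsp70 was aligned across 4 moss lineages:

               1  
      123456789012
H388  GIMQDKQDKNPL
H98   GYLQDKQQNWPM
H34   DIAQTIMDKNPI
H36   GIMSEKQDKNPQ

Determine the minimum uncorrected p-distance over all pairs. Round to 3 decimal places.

0.250

Pairwise Hamming distances:
  H388 vs H98: 6
  H388 vs H34: 6
  H388 vs H36: 3
  H98 vs H34: 10
  H98 vs H36: 8
  H34 vs H36: 7
The smallest is 3 mismatches, between H388 and H36; p = 3/12 = 0.250.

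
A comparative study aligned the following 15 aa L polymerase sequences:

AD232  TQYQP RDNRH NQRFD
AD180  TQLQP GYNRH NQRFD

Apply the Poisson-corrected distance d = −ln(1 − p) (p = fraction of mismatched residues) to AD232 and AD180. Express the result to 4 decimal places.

Mismatches occur at site 3 (Y/L), site 6 (R/G), site 7 (D/Y).
p = 3/15 = 0.200000.
d = −ln(1 − 0.200000) = −ln(0.800000) = 0.2231.

0.2231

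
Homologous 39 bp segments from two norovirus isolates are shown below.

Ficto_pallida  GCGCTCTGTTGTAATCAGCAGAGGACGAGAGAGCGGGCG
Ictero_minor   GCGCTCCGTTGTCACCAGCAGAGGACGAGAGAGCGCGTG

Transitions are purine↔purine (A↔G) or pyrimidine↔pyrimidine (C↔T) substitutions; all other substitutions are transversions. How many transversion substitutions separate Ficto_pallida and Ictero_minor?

Mismatches occur at site 7 (T↔C, transition), site 13 (A↔C, transversion), site 15 (T↔C, transition), site 36 (G↔C, transversion), site 38 (C↔T, transition).
Of the 5 differences, 3 transitions and 2 transversions, so the answer is 2.

2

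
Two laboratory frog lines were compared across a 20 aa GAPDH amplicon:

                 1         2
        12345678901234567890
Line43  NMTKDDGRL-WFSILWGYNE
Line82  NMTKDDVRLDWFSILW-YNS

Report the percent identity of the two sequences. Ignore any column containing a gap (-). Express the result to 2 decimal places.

88.89%

Excluding the 2 gap columns leaves 18 comparable sites.
Mismatches occur at site 7 (G→V), site 20 (E→S).
16 of the 18 comparable sites match, so the percent identity is 16/18 × 100 = 88.89%.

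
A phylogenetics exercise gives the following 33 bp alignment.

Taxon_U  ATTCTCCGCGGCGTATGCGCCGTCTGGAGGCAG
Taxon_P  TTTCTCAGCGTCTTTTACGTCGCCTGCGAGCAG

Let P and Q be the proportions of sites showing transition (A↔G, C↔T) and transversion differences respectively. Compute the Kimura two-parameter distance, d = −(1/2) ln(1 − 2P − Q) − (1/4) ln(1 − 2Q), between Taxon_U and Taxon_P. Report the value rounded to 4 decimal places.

0.4446

The sequences differ at positions 1 (A/T, transversion), 7 (C/A, transversion), 11 (G/T, transversion), 13 (G/T, transversion), 15 (A/T, transversion), 17 (G/A, transition), 20 (C/T, transition), 23 (T/C, transition), 27 (G/C, transversion), 28 (A/G, transition), 29 (G/A, transition).
Of the 11 differences, 5 transitions and 6 transversions over 33 sites: P = 5/33 = 0.151515, Q = 6/33 = 0.181818.
d = −0.5·ln(0.515152) − 0.25·ln(0.636364) = −0.5·(-0.663293) − 0.25·(-0.451985) = 0.4446.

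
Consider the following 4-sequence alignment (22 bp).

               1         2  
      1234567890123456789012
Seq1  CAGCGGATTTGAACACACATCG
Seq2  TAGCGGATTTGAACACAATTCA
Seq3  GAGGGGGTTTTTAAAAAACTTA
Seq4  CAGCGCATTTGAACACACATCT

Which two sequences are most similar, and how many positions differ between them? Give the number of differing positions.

Pairwise Hamming distances:
  Seq1 vs Seq2: 4
  Seq1 vs Seq3: 11
  Seq1 vs Seq4: 2
  Seq2 vs Seq3: 9
  Seq2 vs Seq4: 5
  Seq3 vs Seq4: 12
The smallest is 2, between Seq1 and Seq4.

2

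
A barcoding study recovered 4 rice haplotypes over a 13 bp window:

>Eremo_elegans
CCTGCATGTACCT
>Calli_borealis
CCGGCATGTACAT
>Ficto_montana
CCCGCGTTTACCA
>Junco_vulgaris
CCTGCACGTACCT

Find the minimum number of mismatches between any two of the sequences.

Pairwise Hamming distances:
  Eremo_elegans vs Calli_borealis: 2
  Eremo_elegans vs Ficto_montana: 4
  Eremo_elegans vs Junco_vulgaris: 1
  Calli_borealis vs Ficto_montana: 5
  Calli_borealis vs Junco_vulgaris: 3
  Ficto_montana vs Junco_vulgaris: 5
The smallest is 1, between Eremo_elegans and Junco_vulgaris.

1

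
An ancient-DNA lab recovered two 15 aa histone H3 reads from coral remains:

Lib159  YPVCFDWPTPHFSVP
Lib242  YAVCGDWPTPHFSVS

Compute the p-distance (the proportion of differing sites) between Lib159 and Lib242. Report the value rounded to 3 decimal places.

Differing sites — 2:P/A; 5:F/G; 15:P/S.
There are 3 differences over 15 sites, so p = 3/15 = 0.200.

0.200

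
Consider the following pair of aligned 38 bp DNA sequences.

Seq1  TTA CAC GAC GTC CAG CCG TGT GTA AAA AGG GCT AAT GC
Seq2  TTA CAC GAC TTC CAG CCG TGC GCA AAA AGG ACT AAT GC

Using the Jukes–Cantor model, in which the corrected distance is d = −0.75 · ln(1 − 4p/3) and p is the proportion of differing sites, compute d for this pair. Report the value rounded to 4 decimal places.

0.1134

The sequences differ at positions 10 (G/T), 21 (T/C), 23 (T/C), 31 (G/A).
p = 4/38 = 0.105263.
d = −0.75 · ln(1 − (4/3)·0.105263) = −0.75 · ln(0.859649) = −0.75 · (-0.151231) = 0.1134.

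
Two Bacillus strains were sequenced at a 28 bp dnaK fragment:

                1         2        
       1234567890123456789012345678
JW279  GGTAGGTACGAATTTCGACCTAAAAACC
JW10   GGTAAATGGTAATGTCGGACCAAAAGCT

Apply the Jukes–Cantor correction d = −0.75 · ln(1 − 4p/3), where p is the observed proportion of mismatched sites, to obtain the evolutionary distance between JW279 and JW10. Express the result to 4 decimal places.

Mismatches occur at site 5 (G→A), site 6 (G→A), site 8 (A→G), site 9 (C→G), site 10 (G→T), site 14 (T→G), site 18 (A→G), site 19 (C→A), site 21 (T→C), site 26 (A→G), site 28 (C→T).
p = 11/28 = 0.392857.
d = −0.75 · ln(1 − (4/3)·0.392857) = −0.75 · ln(0.476191) = −0.75 · (-0.741936) = 0.5565.

0.5565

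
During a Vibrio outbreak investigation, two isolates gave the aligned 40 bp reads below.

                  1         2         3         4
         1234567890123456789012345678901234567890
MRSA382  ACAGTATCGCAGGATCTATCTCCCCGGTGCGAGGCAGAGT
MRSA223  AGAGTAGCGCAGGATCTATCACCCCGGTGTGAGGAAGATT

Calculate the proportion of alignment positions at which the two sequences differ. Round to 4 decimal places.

0.1500

The sequences differ at positions 2 (C/G), 7 (T/G), 21 (T/A), 30 (C/T), 35 (C/A), 39 (G/T).
There are 6 differences over 40 sites, so p = 6/40 = 0.1500.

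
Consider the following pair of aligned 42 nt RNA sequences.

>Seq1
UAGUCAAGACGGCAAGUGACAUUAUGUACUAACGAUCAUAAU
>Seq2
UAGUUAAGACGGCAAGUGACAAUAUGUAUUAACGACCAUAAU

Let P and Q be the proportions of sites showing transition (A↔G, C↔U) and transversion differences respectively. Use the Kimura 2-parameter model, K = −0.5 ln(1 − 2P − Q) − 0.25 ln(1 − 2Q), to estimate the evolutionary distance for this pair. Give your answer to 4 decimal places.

0.1034

Differing sites — 5:C/U (Ti); 22:U/A (Tv); 29:C/U (Ti); 36:U/C (Ti).
Of the 4 differences, 3 transitions and 1 transversion over 42 sites: P = 3/42 = 0.071429, Q = 1/42 = 0.023810.
d = −0.5·ln(0.833332) − 0.25·ln(0.952380) = −0.5·(-0.182323) − 0.25·(-0.048791) = 0.1034.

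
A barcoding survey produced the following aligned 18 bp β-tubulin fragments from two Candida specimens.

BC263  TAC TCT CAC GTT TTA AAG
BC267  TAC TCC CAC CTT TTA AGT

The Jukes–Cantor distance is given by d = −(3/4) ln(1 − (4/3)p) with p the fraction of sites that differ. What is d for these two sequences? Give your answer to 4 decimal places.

0.2635

Mismatches occur at site 6 (T↔C), site 10 (G↔C), site 17 (A↔G), site 18 (G↔T).
p = 4/18 = 0.222222.
d = −0.75 · ln(1 − (4/3)·0.222222) = −0.75 · ln(0.703704) = −0.75 · (-0.351397) = 0.2635.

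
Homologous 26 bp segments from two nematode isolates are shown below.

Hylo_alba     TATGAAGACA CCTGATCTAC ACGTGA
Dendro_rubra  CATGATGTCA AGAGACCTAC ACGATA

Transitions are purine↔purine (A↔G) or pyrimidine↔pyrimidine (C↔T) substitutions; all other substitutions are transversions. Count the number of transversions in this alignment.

The sequences differ at positions 1 (T/C, transition), 6 (A/T, transversion), 8 (A/T, transversion), 11 (C/A, transversion), 12 (C/G, transversion), 13 (T/A, transversion), 16 (T/C, transition), 24 (T/A, transversion), 25 (G/T, transversion).
Of the 9 differences, 2 transitions and 7 transversions, so the answer is 7.

7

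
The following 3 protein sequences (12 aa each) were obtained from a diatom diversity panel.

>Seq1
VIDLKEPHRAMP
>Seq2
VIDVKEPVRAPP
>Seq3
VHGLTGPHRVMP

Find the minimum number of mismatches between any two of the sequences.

3

Pairwise Hamming distances:
  Seq1 vs Seq2: 3
  Seq1 vs Seq3: 5
  Seq2 vs Seq3: 8
The smallest is 3, between Seq1 and Seq2.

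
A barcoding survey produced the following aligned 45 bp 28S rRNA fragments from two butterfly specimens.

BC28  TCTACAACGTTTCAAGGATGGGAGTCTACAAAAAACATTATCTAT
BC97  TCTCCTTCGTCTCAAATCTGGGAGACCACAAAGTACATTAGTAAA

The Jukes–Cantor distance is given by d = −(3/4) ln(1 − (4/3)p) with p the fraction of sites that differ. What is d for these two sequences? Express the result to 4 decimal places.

0.4408

The sequences differ at positions 4 (A/C), 6 (A/T), 7 (A/T), 11 (T/C), 16 (G/A), 17 (G/T), 18 (A/C), 25 (T/A), 27 (T/C), 33 (A/G), 34 (A/T), 41 (T/G), 42 (C/T), 43 (T/A), 45 (T/A).
p = 15/45 = 0.333333.
d = −0.75 · ln(1 − (4/3)·0.333333) = −0.75 · ln(0.555556) = −0.75 · (-0.587786) = 0.4408.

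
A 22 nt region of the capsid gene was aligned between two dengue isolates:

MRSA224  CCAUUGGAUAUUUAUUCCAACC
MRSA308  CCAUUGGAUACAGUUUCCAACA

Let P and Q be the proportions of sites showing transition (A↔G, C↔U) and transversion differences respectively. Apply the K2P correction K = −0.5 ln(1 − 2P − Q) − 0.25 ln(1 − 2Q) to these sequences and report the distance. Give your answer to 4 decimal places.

0.2722

The sequences differ at positions 11 (U/C, transition), 12 (U/A, transversion), 13 (U/G, transversion), 14 (A/U, transversion), 22 (C/A, transversion).
Of the 5 differences, 1 transition and 4 transversions over 22 sites: P = 1/22 = 0.045455, Q = 4/22 = 0.181818.
d = −0.5·ln(0.727272) − 0.25·ln(0.636364) = −0.5·(-0.318455) − 0.25·(-0.451985) = 0.2722.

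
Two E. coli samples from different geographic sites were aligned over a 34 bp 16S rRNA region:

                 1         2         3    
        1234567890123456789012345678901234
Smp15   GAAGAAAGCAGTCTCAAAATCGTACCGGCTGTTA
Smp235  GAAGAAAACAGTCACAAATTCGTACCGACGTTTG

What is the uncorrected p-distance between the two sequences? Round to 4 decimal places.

Differing sites — 8:G/A; 14:T/A; 19:A/T; 28:G/A; 30:T/G; 31:G/T; 34:A/G.
There are 7 differences over 34 sites, so p = 7/34 = 0.2059.

0.2059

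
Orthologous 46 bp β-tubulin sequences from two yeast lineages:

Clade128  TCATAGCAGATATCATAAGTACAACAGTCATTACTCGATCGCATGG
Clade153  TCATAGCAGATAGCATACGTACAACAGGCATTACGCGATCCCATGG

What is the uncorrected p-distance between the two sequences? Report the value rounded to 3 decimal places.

Mismatches occur at site 13 (T↔G), site 18 (A↔C), site 28 (T↔G), site 35 (T↔G), site 41 (G↔C).
There are 5 differences over 46 sites, so p = 5/46 = 0.109.

0.109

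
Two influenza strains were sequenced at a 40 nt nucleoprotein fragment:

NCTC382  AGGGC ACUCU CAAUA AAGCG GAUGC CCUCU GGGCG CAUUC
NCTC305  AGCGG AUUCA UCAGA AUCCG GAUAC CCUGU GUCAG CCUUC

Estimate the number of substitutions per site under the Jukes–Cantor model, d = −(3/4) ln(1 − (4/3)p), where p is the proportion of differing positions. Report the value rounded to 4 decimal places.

0.5199

The sequences differ at positions 3 (G/C), 5 (C/G), 7 (C/U), 10 (U/A), 11 (C/U), 12 (A/C), 14 (U/G), 17 (A/U), 18 (G/C), 24 (G/A), 29 (C/G), 32 (G/U), 33 (G/C), 34 (C/A), 37 (A/C).
p = 15/40 = 0.375000.
d = −0.75 · ln(1 − (4/3)·0.375000) = −0.75 · ln(0.500000) = −0.75 · (-0.693147) = 0.5199.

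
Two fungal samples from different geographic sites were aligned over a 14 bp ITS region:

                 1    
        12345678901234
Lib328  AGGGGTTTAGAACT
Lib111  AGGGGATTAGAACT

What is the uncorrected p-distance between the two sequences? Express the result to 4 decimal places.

Differing sites — 6:T/A.
There are 1 differences over 14 sites, so p = 1/14 = 0.0714.

0.0714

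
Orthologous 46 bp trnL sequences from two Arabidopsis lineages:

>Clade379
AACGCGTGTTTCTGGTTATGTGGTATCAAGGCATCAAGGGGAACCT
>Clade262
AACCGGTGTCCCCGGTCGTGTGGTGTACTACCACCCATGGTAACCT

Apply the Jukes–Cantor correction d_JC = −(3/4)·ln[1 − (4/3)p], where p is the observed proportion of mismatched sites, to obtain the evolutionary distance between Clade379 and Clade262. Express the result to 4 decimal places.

Differing sites — 4:G/C; 5:C/G; 10:T/C; 11:T/C; 13:T/C; 17:T/C; 18:A/G; 25:A/G; 27:C/A; 28:A/C; 29:A/T; 30:G/A; 31:G/C; 34:T/C; 36:A/C; 38:G/T; 41:G/T.
p = 17/46 = 0.369565.
d = −0.75 · ln(1 − (4/3)·0.369565) = −0.75 · ln(0.507247) = −0.75 · (-0.678757) = 0.5091.

0.5091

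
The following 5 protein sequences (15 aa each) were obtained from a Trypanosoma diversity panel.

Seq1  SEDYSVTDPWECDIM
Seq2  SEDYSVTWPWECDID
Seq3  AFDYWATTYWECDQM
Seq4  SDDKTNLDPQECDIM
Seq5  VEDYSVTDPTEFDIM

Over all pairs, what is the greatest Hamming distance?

Pairwise Hamming distances:
  Seq1 vs Seq2: 2
  Seq1 vs Seq3: 7
  Seq1 vs Seq4: 6
  Seq1 vs Seq5: 3
  Seq2 vs Seq3: 8
  Seq2 vs Seq4: 8
  Seq2 vs Seq5: 5
  Seq3 vs Seq4: 10
  Seq3 vs Seq5: 9
  Seq4 vs Seq5: 8
The largest is 10, between Seq3 and Seq4.

10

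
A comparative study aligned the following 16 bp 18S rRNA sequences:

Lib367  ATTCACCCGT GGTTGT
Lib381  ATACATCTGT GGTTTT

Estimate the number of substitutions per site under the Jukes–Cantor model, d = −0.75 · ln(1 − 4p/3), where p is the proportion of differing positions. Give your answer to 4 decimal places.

0.3041

The sequences differ at positions 3 (T/A), 6 (C/T), 8 (C/T), 15 (G/T).
p = 4/16 = 0.250000.
d = −0.75 · ln(1 − (4/3)·0.250000) = −0.75 · ln(0.666667) = −0.75 · (-0.405465) = 0.3041.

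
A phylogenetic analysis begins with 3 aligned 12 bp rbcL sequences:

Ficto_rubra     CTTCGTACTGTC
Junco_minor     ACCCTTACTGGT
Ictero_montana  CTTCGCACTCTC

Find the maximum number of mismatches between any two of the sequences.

Pairwise Hamming distances:
  Ficto_rubra vs Junco_minor: 6
  Ficto_rubra vs Ictero_montana: 2
  Junco_minor vs Ictero_montana: 8
The largest is 8, between Junco_minor and Ictero_montana.

8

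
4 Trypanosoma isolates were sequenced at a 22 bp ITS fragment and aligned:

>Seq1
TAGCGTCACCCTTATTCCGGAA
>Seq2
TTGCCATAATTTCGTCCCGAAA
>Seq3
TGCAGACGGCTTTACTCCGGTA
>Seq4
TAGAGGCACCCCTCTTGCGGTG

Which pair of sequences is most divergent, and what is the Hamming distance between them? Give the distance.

Pairwise Hamming distances:
  Seq1 vs Seq2: 11
  Seq1 vs Seq3: 9
  Seq1 vs Seq4: 7
  Seq2 vs Seq3: 14
  Seq2 vs Seq4: 16
  Seq3 vs Seq4: 11
The largest is 16, between Seq2 and Seq4.

16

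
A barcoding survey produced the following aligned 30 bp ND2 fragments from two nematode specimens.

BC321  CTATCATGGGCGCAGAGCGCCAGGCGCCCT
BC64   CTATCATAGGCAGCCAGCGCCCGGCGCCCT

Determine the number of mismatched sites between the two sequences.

6

The sequences differ at positions 8 (G/A), 12 (G/A), 13 (C/G), 14 (A/C), 15 (G/C), 22 (A/C).
That gives 6 mismatches out of 30 aligned sites, so the Hamming distance is 6.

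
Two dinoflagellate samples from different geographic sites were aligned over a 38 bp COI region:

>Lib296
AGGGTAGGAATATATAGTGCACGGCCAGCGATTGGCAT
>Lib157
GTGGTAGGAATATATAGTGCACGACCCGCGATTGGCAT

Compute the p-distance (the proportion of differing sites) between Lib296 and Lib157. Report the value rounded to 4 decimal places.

0.1053

Mismatches occur at site 1 (A/G), site 2 (G/T), site 24 (G/A), site 27 (A/C).
There are 4 differences over 38 sites, so p = 4/38 = 0.1053.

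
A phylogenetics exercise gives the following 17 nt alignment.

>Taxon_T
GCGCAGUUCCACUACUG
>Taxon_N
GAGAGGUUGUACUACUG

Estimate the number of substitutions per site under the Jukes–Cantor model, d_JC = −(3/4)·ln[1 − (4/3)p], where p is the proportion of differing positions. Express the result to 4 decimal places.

The sequences differ at positions 2 (C/A), 4 (C/A), 5 (A/G), 9 (C/G), 10 (C/U).
p = 5/17 = 0.294118.
d = −0.75 · ln(1 − (4/3)·0.294118) = −0.75 · ln(0.607843) = −0.75 · (-0.497839) = 0.3734.

0.3734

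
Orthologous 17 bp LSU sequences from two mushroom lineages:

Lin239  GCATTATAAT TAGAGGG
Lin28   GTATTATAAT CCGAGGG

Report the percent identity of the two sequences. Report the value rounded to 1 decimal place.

82.4%

Differing sites — 2:C/T; 11:T/C; 12:A/C.
14 of the 17 sites match, so the percent identity is 14/17 × 100 = 82.4%.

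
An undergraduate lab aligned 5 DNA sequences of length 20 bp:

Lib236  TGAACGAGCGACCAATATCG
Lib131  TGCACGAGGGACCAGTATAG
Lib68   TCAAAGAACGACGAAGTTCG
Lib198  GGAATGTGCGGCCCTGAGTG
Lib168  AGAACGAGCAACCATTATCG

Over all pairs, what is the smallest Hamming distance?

3

Pairwise Hamming distances:
  Lib236 vs Lib131: 4
  Lib236 vs Lib68: 6
  Lib236 vs Lib198: 9
  Lib236 vs Lib168: 3
  Lib131 vs Lib68: 10
  Lib131 vs Lib198: 11
  Lib131 vs Lib168: 6
  Lib68 vs Lib198: 12
  Lib68 vs Lib168: 9
  Lib198 vs Lib168: 9
The smallest is 3, between Lib236 and Lib168.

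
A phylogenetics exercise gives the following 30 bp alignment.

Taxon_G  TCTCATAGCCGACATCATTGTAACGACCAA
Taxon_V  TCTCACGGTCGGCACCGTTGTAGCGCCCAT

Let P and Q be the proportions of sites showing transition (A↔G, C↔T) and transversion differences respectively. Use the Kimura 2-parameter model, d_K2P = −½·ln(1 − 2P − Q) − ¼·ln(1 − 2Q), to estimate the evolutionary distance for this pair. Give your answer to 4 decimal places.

Differing sites — 6:T/C (Ti); 7:A/G (Ti); 9:C/T (Ti); 12:A/G (Ti); 15:T/C (Ti); 17:A/G (Ti); 23:A/G (Ti); 26:A/C (Tv); 30:A/T (Tv).
Of the 9 differences, 7 transitions and 2 transversions over 30 sites: P = 7/30 = 0.233333, Q = 2/30 = 0.066667.
d = −0.5·ln(0.466667) − 0.25·ln(0.866666) = −0.5·(-0.762139) − 0.25·(-0.143102) = 0.4168.

0.4168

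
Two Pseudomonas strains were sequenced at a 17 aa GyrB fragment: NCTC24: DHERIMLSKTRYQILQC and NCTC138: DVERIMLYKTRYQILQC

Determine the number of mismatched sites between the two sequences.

Mismatches occur at site 2 (H/V), site 8 (S/Y).
That gives 2 mismatches out of 17 aligned sites, so the Hamming distance is 2.

2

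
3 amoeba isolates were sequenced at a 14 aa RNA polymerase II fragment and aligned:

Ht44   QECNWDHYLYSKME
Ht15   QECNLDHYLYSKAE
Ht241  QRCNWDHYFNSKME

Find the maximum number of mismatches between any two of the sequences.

Pairwise Hamming distances:
  Ht44 vs Ht15: 2
  Ht44 vs Ht241: 3
  Ht15 vs Ht241: 5
The largest is 5, between Ht15 and Ht241.

5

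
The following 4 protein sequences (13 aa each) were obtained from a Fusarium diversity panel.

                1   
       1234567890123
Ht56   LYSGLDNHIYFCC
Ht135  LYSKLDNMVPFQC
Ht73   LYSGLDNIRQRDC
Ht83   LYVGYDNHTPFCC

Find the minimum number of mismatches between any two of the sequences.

4

Pairwise Hamming distances:
  Ht56 vs Ht135: 5
  Ht56 vs Ht73: 5
  Ht56 vs Ht83: 4
  Ht135 vs Ht73: 6
  Ht135 vs Ht83: 6
  Ht73 vs Ht83: 7
The smallest is 4, between Ht56 and Ht83.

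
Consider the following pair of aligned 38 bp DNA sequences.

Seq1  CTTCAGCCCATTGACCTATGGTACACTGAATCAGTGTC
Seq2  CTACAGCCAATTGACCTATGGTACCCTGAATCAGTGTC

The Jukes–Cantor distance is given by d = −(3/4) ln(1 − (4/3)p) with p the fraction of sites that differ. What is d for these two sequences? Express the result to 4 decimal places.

0.0834

Differing sites — 3:T/A; 9:C/A; 25:A/C.
p = 3/38 = 0.078947.
d = −0.75 · ln(1 − (4/3)·0.078947) = −0.75 · ln(0.894737) = −0.75 · (-0.111225) = 0.0834.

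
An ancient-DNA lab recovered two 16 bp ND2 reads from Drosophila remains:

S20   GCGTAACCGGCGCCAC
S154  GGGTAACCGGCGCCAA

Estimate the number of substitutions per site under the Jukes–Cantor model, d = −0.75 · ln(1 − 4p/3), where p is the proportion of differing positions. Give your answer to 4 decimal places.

Mismatches occur at site 2 (C→G), site 16 (C→A).
p = 2/16 = 0.125000.
d = −0.75 · ln(1 − (4/3)·0.125000) = −0.75 · ln(0.833333) = −0.75 · (-0.182322) = 0.1367.

0.1367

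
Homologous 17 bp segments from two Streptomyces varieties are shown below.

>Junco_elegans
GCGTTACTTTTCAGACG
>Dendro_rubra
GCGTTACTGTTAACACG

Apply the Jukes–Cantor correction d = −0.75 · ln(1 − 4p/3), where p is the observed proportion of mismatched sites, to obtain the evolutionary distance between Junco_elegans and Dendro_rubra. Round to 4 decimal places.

Differing sites — 9:T/G; 12:C/A; 14:G/C.
p = 3/17 = 0.176471.
d = −0.75 · ln(1 − (4/3)·0.176471) = −0.75 · ln(0.764705) = −0.75 · (-0.268265) = 0.2012.

0.2012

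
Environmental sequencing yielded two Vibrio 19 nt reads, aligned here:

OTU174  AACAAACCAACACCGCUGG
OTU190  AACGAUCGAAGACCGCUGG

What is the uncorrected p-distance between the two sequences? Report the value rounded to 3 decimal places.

0.211

The sequences differ at positions 4 (A/G), 6 (A/U), 8 (C/G), 11 (C/G).
There are 4 differences over 19 sites, so p = 4/19 = 0.211.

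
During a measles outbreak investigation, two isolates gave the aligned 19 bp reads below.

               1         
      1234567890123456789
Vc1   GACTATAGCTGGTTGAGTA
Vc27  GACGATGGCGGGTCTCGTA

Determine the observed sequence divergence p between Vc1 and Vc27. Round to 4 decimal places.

0.3158

Mismatches occur at site 4 (T/G), site 7 (A/G), site 10 (T/G), site 14 (T/C), site 15 (G/T), site 16 (A/C).
There are 6 differences over 19 sites, so p = 6/19 = 0.3158.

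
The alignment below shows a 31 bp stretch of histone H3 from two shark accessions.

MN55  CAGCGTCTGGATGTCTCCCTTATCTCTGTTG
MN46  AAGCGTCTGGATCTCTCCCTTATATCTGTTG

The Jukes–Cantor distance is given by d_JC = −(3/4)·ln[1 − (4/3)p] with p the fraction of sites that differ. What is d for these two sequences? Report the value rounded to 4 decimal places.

Mismatches occur at site 1 (C↔A), site 13 (G↔C), site 24 (C↔A).
p = 3/31 = 0.096774.
d = −0.75 · ln(1 − (4/3)·0.096774) = −0.75 · ln(0.870968) = −0.75 · (-0.138150) = 0.1036.

0.1036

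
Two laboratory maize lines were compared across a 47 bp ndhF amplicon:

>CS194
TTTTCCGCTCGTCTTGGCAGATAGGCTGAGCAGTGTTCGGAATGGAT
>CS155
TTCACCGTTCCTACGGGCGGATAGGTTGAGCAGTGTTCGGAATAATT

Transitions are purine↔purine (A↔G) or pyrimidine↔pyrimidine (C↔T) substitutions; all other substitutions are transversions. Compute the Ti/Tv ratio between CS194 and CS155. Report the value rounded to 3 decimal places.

Mismatches occur at site 3 (T↔C, transition), site 4 (T↔A, transversion), site 8 (C↔T, transition), site 11 (G↔C, transversion), site 13 (C↔A, transversion), site 14 (T↔C, transition), site 15 (T↔G, transversion), site 19 (A↔G, transition), site 26 (C↔T, transition), site 44 (G↔A, transition), site 45 (G↔A, transition), site 46 (A↔T, transversion).
Of the 12 differences, 7 transitions and 5 transversions, so Ti/Tv = 7/5 = 1.400.

1.400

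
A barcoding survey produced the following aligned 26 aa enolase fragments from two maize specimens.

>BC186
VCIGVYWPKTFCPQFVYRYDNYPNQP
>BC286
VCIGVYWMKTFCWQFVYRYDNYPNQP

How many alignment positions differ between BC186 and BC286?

2

The sequences differ at positions 8 (P/M), 13 (P/W).
That gives 2 mismatches out of 26 aligned sites, so the Hamming distance is 2.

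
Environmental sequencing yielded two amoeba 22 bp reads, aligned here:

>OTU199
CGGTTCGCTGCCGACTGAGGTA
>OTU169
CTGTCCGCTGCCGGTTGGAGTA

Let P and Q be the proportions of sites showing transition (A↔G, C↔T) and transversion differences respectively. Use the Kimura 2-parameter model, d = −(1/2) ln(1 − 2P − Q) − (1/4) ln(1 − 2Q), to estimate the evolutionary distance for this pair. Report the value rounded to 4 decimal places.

0.3704

Differing sites — 2:G/T (Tv); 5:T/C (Ti); 14:A/G (Ti); 15:C/T (Ti); 18:A/G (Ti); 19:G/A (Ti).
Of the 6 differences, 5 transitions and 1 transversion over 22 sites: P = 5/22 = 0.227273, Q = 1/22 = 0.045455.
d = −0.5·ln(0.499999) − 0.25·ln(0.909090) = −0.5·(-0.693149) − 0.25·(-0.095311) = 0.3704.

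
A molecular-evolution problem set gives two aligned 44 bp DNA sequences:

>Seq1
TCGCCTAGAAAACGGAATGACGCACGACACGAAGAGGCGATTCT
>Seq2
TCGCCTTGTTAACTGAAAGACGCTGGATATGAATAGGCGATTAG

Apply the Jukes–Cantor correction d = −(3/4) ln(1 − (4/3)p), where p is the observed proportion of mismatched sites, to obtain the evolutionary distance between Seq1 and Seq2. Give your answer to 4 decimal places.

0.3390

Mismatches occur at site 7 (A/T), site 9 (A/T), site 10 (A/T), site 14 (G/T), site 18 (T/A), site 24 (A/T), site 25 (C/G), site 28 (C/T), site 30 (C/T), site 34 (G/T), site 43 (C/A), site 44 (T/G).
p = 12/44 = 0.272727.
d = −0.75 · ln(1 − (4/3)·0.272727) = −0.75 · ln(0.636364) = −0.75 · (-0.451985) = 0.3390.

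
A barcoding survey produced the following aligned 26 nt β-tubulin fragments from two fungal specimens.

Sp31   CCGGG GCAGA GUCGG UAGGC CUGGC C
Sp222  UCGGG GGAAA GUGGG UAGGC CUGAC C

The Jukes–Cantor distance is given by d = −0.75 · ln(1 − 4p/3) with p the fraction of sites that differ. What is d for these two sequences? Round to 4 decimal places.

0.2222

Differing sites — 1:C/U; 7:C/G; 9:G/A; 13:C/G; 24:G/A.
p = 5/26 = 0.192308.
d = −0.75 · ln(1 − (4/3)·0.192308) = −0.75 · ln(0.743589) = −0.75 · (-0.296267) = 0.2222.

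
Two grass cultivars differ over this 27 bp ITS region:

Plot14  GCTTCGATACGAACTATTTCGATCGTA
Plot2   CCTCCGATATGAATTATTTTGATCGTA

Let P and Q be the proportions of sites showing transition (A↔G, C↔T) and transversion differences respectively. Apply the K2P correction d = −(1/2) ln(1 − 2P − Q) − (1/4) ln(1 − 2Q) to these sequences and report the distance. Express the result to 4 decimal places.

The sequences differ at positions 1 (G/C, transversion), 4 (T/C, transition), 10 (C/T, transition), 14 (C/T, transition), 20 (C/T, transition).
Of the 5 differences, 4 transitions and 1 transversion over 27 sites: P = 4/27 = 0.148148, Q = 1/27 = 0.037037.
d = −0.5·ln(0.666667) − 0.25·ln(0.925926) = −0.5·(-0.405465) − 0.25·(-0.076961) = 0.2220.

0.2220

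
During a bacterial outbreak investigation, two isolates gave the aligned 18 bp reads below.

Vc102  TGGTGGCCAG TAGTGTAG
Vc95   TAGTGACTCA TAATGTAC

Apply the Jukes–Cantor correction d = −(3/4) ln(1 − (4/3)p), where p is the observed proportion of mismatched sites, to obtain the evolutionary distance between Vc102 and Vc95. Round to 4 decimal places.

Mismatches occur at site 2 (G↔A), site 6 (G↔A), site 8 (C↔T), site 9 (A↔C), site 10 (G↔A), site 13 (G↔A), site 18 (G↔C).
p = 7/18 = 0.388889.
d = −0.75 · ln(1 − (4/3)·0.388889) = −0.75 · ln(0.481481) = −0.75 · (-0.730889) = 0.5482.

0.5482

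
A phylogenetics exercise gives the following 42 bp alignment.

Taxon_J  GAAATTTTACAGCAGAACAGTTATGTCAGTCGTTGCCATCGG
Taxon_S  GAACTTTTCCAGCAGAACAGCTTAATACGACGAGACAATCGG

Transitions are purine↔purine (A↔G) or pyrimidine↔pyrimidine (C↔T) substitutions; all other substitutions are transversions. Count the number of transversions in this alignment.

10

Differing sites — 4:A/C (Tv); 9:A/C (Tv); 21:T/C (Ti); 23:A/T (Tv); 24:T/A (Tv); 25:G/A (Ti); 27:C/A (Tv); 28:A/C (Tv); 30:T/A (Tv); 33:T/A (Tv); 34:T/G (Tv); 35:G/A (Ti); 37:C/A (Tv).
Of the 13 differences, 3 transitions and 10 transversions, so the answer is 10.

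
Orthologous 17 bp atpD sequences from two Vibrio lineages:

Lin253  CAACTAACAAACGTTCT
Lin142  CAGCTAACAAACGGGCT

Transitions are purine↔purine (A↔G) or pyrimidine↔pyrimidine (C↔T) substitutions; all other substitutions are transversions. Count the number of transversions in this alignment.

2

The sequences differ at positions 3 (A/G, transition), 14 (T/G, transversion), 15 (T/G, transversion).
Of the 3 differences, 1 transition and 2 transversions, so the answer is 2.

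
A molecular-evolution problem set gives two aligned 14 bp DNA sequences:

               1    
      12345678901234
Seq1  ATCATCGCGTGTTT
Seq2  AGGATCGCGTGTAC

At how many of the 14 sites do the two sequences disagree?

4

Differing sites — 2:T/G; 3:C/G; 13:T/A; 14:T/C.
That gives 4 mismatches out of 14 aligned sites, so the Hamming distance is 4.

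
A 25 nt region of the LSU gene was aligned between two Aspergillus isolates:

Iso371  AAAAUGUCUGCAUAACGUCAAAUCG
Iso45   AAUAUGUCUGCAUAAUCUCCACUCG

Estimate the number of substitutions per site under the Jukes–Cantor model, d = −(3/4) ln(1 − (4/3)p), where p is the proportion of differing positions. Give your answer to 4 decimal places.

0.2326

Mismatches occur at site 3 (A↔U), site 16 (C↔U), site 17 (G↔C), site 20 (A↔C), site 22 (A↔C).
p = 5/25 = 0.200000.
d = −0.75 · ln(1 − (4/3)·0.200000) = −0.75 · ln(0.733333) = −0.75 · (-0.310155) = 0.2326.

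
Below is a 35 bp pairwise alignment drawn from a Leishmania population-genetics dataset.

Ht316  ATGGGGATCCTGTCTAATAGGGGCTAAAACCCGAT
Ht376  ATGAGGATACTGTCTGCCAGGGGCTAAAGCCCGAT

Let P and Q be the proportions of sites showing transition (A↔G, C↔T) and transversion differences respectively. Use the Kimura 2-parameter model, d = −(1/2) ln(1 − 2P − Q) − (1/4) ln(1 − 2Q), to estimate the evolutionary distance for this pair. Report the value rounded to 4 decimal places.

0.1986

Differing sites — 4:G/A (Ti); 9:C/A (Tv); 16:A/G (Ti); 17:A/C (Tv); 18:T/C (Ti); 29:A/G (Ti).
Of the 6 differences, 4 transitions and 2 transversions over 35 sites: P = 4/35 = 0.114286, Q = 2/35 = 0.057143.
d = −0.5·ln(0.714285) − 0.25·ln(0.885714) = −0.5·(-0.336473) − 0.25·(-0.121361) = 0.1986.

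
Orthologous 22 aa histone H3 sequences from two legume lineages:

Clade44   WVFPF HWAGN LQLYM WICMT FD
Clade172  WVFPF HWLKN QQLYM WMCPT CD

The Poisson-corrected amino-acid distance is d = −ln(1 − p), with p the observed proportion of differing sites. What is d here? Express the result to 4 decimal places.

0.3185

Mismatches occur at site 8 (A→L), site 9 (G→K), site 11 (L→Q), site 17 (I→M), site 19 (M→P), site 21 (F→C).
p = 6/22 = 0.272727.
d = −ln(1 − 0.272727) = −ln(0.727273) = 0.3185.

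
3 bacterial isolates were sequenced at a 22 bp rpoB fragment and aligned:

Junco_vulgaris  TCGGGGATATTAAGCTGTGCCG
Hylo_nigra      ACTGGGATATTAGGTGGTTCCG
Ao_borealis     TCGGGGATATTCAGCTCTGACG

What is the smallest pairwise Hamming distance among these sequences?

3

Pairwise Hamming distances:
  Junco_vulgaris vs Hylo_nigra: 6
  Junco_vulgaris vs Ao_borealis: 3
  Hylo_nigra vs Ao_borealis: 9
The smallest is 3, between Junco_vulgaris and Ao_borealis.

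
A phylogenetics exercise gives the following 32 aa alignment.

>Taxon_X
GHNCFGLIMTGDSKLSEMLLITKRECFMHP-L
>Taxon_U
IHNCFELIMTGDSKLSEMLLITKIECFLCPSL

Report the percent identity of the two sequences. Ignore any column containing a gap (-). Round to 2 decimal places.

Excluding the 1 gap column leaves 31 comparable sites.
Mismatches occur at site 1 (G→I), site 6 (G→E), site 24 (R→I), site 28 (M→L), site 29 (H→C).
26 of the 31 comparable sites match, so the percent identity is 26/31 × 100 = 83.87%.

83.87%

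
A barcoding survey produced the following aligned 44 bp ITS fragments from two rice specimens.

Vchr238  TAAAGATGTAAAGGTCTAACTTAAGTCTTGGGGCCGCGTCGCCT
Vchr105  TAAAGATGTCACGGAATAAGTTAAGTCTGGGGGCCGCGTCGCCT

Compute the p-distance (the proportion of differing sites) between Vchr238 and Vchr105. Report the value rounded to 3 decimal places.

Mismatches occur at site 10 (A→C), site 12 (A→C), site 15 (T→A), site 16 (C→A), site 20 (C→G), site 29 (T→G).
There are 6 differences over 44 sites, so p = 6/44 = 0.136.

0.136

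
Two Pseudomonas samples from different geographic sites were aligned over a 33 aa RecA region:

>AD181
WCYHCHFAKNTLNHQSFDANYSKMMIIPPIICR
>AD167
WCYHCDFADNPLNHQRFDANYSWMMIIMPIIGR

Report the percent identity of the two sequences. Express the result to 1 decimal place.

78.8%

The sequences differ at positions 6 (H/D), 9 (K/D), 11 (T/P), 16 (S/R), 23 (K/W), 28 (P/M), 32 (C/G).
26 of the 33 sites match, so the percent identity is 26/33 × 100 = 78.8%.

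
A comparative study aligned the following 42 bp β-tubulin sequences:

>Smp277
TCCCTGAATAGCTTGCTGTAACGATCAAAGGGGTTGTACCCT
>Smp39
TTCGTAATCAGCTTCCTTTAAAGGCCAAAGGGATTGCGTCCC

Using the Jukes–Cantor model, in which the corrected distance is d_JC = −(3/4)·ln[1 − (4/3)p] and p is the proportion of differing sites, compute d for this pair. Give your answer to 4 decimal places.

0.4850

Mismatches occur at site 2 (C/T), site 4 (C/G), site 6 (G/A), site 8 (A/T), site 9 (T/C), site 15 (G/C), site 18 (G/T), site 22 (C/A), site 24 (A/G), site 25 (T/C), site 33 (G/A), site 37 (T/C), site 38 (A/G), site 39 (C/T), site 42 (T/C).
p = 15/42 = 0.357143.
d = −0.75 · ln(1 − (4/3)·0.357143) = −0.75 · ln(0.523809) = −0.75 · (-0.646628) = 0.4850.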